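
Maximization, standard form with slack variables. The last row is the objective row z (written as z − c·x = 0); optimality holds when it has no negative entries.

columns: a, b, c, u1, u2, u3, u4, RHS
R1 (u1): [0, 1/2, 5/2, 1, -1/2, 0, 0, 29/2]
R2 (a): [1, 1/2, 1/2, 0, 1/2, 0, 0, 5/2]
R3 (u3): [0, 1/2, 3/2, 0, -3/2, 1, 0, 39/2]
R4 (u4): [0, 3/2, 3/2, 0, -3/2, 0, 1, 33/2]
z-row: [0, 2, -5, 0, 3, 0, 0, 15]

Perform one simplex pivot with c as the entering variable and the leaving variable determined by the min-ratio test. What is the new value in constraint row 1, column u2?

Ratio test on column c — row 1: (29/2)/(5/2) = 29/5; row 2: (5/2)/(1/2) = 5; row 3: (39/2)/(3/2) = 13; row 4: (33/2)/(3/2) = 11. Minimum is 5 at row 2 (a leaves); pivot element 1/2.
Divide row 2 by 1/2; eliminate column c from the other rows.
Row 1 update in column u2: -1/2 − (5/2)·1 = -3.

-3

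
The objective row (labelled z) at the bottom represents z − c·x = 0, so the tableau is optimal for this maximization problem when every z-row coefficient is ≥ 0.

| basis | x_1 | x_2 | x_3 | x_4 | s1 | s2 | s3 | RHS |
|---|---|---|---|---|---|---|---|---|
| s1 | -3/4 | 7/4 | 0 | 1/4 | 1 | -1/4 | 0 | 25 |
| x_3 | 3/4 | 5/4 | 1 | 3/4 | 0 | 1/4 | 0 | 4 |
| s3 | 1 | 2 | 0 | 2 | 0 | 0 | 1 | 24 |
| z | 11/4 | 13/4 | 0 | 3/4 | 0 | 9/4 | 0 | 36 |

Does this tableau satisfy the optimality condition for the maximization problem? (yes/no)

Every z-row coefficient is ≥ 0, so the tableau is optimal.

yes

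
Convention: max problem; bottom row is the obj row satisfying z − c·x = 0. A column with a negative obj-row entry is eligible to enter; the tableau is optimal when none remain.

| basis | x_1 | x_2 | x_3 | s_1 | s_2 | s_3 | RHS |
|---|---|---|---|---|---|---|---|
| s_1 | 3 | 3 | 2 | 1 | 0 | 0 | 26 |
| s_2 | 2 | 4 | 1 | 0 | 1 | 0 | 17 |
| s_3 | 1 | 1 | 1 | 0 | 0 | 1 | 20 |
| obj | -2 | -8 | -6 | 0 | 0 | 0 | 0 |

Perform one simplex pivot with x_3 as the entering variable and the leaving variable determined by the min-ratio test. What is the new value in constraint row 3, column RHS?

7

Ratio test on column x_3 — row 1: 26/2 = 13; row 2: 17/1 = 17; row 3: 20/1 = 20. Minimum is 13 at row 1 (s_1 leaves); pivot element 2.
Divide row 1 by 2; eliminate column x_3 from the other rows.
Row 3 update in column RHS: 20 − 1·13 = 7.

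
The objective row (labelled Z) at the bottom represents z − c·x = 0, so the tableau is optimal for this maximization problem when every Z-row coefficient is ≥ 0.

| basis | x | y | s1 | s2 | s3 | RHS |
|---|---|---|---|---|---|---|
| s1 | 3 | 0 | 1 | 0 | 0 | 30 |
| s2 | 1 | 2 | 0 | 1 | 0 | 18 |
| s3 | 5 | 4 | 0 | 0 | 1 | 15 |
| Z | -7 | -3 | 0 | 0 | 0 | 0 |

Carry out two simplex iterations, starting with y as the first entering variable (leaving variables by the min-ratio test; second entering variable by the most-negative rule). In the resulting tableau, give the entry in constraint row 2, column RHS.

Ratio test on column y — row 1: entry 0 ≤ 0; row 2: 18/2 = 9; row 3: 15/4 = 15/4. Minimum is 15/4 at row 3 (s3 leaves); pivot element 4.
Divide row 3 by 4; eliminate column y from the other rows.
Second iteration: most negative Z-row entry is -13/4 in column x, so x enters.
Ratio test on column x — row 1: 30/3 = 10; row 2: entry -3/2 ≤ 0; row 3: (15/4)/(5/4) = 3. Minimum is 3 at row 3 (y leaves); pivot element 5/4.
Divide row 3 by 5/4; eliminate column x from the other rows.
After both pivots, the entry at constraint row 2, column RHS is 15.

15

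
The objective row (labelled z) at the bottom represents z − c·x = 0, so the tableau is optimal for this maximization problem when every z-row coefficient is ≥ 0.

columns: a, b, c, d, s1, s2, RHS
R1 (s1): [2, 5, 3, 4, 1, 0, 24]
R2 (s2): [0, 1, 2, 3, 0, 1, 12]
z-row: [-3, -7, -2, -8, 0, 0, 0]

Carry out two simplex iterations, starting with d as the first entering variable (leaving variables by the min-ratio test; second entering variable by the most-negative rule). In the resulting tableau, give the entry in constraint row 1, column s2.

-4/11

Ratio test on column d — row 1: 24/4 = 6; row 2: 12/3 = 4. Minimum is 4 at row 2 (s2 leaves); pivot element 3.
Divide row 2 by 3; eliminate column d from the other rows.
Second iteration: most negative z-row entry is -13/3 in column b, so b enters.
Ratio test on column b — row 1: 8/(11/3) = 24/11; row 2: 4/(1/3) = 12. Minimum is 24/11 at row 1 (s1 leaves); pivot element 11/3.
Divide row 1 by 11/3; eliminate column b from the other rows.
After both pivots, the entry at constraint row 1, column s2 is -4/11.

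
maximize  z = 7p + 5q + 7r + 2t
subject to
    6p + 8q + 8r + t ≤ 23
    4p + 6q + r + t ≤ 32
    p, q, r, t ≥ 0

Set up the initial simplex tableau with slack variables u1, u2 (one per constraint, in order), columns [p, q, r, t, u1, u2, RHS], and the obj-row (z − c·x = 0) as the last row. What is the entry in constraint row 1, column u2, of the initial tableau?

Slack u2 belongs to constraint 2; its column is the unit vector e_2, so the entry in row 1 is 0.

0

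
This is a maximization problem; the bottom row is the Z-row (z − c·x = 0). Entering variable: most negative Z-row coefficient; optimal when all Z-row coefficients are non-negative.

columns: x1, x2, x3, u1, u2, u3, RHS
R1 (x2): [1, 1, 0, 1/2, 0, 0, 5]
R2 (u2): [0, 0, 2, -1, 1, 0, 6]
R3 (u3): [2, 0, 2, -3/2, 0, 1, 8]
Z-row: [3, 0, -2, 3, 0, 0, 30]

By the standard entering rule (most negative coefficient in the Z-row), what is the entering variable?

Negative Z-row entries: x3: -2.
The most negative is -2 in column x3, so x3 enters.

x3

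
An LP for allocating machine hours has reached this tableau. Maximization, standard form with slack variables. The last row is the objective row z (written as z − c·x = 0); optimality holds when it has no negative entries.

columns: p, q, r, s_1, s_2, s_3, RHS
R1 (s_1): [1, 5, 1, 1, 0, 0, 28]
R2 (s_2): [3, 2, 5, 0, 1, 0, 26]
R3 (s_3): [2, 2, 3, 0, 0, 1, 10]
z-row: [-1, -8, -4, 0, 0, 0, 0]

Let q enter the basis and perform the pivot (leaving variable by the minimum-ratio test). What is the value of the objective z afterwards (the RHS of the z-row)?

40

Ratio test on column q — row 1: 28/5 = 28/5; row 2: 26/2 = 13; row 3: 10/2 = 5. Minimum is 5 at row 3 (s_3 leaves); pivot element 2.
Pivot on row 3; the z-row RHS becomes 0 − (-8)·5 = 40.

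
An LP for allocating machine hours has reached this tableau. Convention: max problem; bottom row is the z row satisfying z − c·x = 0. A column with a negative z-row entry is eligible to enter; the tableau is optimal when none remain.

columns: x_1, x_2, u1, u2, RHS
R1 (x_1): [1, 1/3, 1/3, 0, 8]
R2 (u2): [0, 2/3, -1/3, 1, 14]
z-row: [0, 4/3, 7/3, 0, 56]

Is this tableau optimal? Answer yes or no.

yes

Every z-row coefficient is ≥ 0, so the tableau is optimal.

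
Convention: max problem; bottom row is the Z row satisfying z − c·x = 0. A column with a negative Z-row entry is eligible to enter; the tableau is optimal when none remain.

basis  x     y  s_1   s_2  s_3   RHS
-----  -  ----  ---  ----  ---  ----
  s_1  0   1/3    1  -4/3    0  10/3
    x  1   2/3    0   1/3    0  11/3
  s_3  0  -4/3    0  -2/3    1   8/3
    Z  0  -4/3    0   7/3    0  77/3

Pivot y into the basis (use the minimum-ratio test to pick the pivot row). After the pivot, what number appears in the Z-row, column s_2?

Ratio test on column y — row 1: (10/3)/(1/3) = 10; row 2: (11/3)/(2/3) = 11/2; row 3: entry -4/3 ≤ 0. Minimum is 11/2 at row 2 (x leaves); pivot element 2/3.
Divide row 2 by 2/3; eliminate column y from the other rows.
Z-row update in column s_2: 7/3 − (-4/3)·(1/2) = 3.

3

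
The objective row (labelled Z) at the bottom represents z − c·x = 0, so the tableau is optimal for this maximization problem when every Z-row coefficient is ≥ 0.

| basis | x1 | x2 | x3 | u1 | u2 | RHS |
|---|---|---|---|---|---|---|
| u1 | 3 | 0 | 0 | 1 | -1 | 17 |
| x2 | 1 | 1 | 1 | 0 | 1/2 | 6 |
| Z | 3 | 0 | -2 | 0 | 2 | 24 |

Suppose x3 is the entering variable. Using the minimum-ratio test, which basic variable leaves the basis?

x2

Column x3 entries and ratios — u1: 0 ≤ 0, skip; x2: 6/1 = 6.
Smallest ratio is 6 in the row of x2, so x2 leaves.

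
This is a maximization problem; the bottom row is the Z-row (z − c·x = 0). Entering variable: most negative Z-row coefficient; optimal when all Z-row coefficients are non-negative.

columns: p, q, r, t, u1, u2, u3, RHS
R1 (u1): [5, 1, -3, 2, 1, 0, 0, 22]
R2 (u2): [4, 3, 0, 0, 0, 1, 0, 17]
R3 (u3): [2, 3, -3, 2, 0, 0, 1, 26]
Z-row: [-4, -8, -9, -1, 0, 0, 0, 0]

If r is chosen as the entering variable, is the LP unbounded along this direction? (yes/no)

yes

Every constraint-row entry in column r is ≤ 0, so increasing r is unbounded.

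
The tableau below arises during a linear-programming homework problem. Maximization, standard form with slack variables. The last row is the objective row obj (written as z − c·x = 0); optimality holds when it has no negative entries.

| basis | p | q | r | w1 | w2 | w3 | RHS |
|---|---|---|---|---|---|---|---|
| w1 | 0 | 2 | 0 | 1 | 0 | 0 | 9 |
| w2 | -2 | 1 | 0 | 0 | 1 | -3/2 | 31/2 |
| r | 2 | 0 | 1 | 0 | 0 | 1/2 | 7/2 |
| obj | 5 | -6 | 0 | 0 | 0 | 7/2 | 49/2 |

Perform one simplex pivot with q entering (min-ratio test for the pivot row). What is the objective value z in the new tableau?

Ratio test on column q — row 1: 9/2 = 9/2; row 2: (31/2)/1 = 31/2; row 3: entry 0 ≤ 0. Minimum is 9/2 at row 1 (w1 leaves); pivot element 2.
Pivot on row 1; the obj-row RHS becomes 49/2 − (-6)·(9/2) = 103/2.

103/2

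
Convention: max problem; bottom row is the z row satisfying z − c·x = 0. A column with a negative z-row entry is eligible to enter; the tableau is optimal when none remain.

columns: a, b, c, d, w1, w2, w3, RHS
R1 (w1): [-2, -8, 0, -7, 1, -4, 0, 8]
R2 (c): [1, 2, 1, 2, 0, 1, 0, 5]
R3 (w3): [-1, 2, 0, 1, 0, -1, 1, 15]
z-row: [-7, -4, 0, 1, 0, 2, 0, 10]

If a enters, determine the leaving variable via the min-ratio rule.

c

Column a entries and ratios — w1: -2 ≤ 0, skip; c: 5/1 = 5; w3: -1 ≤ 0, skip.
Smallest ratio is 5 in the row of c, so c leaves.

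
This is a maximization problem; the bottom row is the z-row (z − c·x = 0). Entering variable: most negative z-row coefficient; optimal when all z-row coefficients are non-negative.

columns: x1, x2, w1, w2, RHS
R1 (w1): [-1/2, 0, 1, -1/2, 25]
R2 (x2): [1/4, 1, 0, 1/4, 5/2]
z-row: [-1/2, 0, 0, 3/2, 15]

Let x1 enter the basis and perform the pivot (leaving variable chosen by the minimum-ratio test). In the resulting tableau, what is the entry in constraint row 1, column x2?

2

Ratio test on column x1 — row 1: entry -1/2 ≤ 0; row 2: (5/2)/(1/4) = 10. Minimum is 10 at row 2 (x2 leaves); pivot element 1/4.
Divide row 2 by 1/4; eliminate column x1 from the other rows.
Row 1 update in column x2: 0 − (-1/2)·4 = 2.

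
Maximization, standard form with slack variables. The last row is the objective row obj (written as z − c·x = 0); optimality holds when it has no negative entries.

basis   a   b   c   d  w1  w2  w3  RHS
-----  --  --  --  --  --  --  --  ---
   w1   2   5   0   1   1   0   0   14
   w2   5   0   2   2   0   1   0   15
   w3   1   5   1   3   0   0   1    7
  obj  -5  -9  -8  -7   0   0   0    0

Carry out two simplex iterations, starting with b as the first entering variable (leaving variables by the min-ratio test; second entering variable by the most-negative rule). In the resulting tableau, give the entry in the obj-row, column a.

3

Ratio test on column b — row 1: 14/5 = 14/5; row 2: entry 0 ≤ 0; row 3: 7/5 = 7/5. Minimum is 7/5 at row 3 (w3 leaves); pivot element 5.
Divide row 3 by 5; eliminate column b from the other rows.
Second iteration: most negative obj-row entry is -31/5 in column c, so c enters.
Ratio test on column c — row 1: entry -1 ≤ 0; row 2: 15/2 = 15/2; row 3: (7/5)/(1/5) = 7. Minimum is 7 at row 3 (b leaves); pivot element 1/5.
Divide row 3 by 1/5; eliminate column c from the other rows.
After both pivots, the entry at the obj-row, column a is 3.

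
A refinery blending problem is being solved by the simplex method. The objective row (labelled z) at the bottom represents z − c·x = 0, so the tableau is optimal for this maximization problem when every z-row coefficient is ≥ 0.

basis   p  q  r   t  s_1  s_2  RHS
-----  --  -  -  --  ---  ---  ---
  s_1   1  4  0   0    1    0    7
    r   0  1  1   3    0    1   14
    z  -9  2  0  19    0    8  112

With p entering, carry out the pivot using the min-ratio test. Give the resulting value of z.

Ratio test on column p — row 1: 7/1 = 7; row 2: entry 0 ≤ 0. Minimum is 7 at row 1 (s_1 leaves); pivot element 1.
Pivot on row 1; the z-row RHS becomes 112 − (-9)·7 = 175.

175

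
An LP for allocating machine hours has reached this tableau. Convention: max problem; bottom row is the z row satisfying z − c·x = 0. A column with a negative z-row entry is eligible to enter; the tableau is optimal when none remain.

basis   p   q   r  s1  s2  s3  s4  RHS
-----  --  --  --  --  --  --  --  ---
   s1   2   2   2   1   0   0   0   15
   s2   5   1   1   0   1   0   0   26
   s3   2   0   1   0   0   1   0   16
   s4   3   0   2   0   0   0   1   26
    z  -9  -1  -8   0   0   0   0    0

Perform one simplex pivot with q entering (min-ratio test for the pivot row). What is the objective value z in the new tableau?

Ratio test on column q — row 1: 15/2 = 15/2; row 2: 26/1 = 26; row 3: entry 0 ≤ 0; row 4: entry 0 ≤ 0. Minimum is 15/2 at row 1 (s1 leaves); pivot element 2.
Pivot on row 1; the z-row RHS becomes 0 − (-1)·(15/2) = 15/2.

15/2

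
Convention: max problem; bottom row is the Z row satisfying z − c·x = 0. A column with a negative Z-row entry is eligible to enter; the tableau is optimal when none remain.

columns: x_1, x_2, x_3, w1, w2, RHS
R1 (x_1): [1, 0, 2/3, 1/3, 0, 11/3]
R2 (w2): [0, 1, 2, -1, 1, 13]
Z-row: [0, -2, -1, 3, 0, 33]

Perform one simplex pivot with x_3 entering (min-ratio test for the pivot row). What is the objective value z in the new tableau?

77/2

Ratio test on column x_3 — row 1: (11/3)/(2/3) = 11/2; row 2: 13/2 = 13/2. Minimum is 11/2 at row 1 (x_1 leaves); pivot element 2/3.
Pivot on row 1; the Z-row RHS becomes 33 − (-1)·(11/2) = 77/2.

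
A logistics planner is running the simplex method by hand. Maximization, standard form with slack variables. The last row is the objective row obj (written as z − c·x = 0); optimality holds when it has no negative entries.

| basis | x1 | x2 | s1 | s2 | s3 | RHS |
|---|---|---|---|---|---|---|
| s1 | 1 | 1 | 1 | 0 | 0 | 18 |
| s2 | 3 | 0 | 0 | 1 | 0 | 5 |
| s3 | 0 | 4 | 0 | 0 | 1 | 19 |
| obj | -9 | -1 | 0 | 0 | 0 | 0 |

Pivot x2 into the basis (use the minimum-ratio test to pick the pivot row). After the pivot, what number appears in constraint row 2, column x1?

3

Ratio test on column x2 — row 1: 18/1 = 18; row 2: entry 0 ≤ 0; row 3: 19/4 = 19/4. Minimum is 19/4 at row 3 (s3 leaves); pivot element 4.
Divide row 3 by 4; eliminate column x2 from the other rows.
Row 2 update in column x1: 3 − 0·0 = 3.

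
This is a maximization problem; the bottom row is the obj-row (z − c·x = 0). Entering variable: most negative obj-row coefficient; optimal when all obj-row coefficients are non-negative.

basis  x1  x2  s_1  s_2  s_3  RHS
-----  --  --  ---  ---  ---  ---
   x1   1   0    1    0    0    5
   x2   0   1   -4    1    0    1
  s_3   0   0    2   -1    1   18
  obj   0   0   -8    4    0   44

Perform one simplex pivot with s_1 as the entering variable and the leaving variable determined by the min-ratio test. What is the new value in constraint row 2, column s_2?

Ratio test on column s_1 — row 1: 5/1 = 5; row 2: entry -4 ≤ 0; row 3: 18/2 = 9. Minimum is 5 at row 1 (x1 leaves); pivot element 1.
Divide row 1 by 1; eliminate column s_1 from the other rows.
Row 2 update in column s_2: 1 − (-4)·0 = 1.

1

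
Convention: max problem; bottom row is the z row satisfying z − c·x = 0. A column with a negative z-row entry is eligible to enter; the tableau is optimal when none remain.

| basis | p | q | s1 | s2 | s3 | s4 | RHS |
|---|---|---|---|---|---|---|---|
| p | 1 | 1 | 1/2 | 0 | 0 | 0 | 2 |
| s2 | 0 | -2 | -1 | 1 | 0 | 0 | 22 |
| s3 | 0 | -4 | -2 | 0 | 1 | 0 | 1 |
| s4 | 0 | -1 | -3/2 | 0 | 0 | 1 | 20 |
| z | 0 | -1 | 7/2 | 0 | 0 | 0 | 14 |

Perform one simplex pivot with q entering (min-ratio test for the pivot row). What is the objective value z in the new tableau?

16

Ratio test on column q — row 1: 2/1 = 2; row 2: entry -2 ≤ 0; row 3: entry -4 ≤ 0; row 4: entry -1 ≤ 0. Minimum is 2 at row 1 (p leaves); pivot element 1.
Pivot on row 1; the z-row RHS becomes 14 − (-1)·2 = 16.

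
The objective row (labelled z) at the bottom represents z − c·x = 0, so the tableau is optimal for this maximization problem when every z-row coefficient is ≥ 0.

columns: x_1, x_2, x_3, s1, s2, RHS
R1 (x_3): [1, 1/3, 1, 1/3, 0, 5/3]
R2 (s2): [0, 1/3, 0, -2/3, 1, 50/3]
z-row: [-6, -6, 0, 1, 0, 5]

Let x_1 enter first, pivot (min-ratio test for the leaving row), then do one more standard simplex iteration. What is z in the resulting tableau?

Ratio test on column x_1 — row 1: (5/3)/1 = 5/3; row 2: entry 0 ≤ 0. Minimum is 5/3 at row 1 (x_3 leaves); pivot element 1.
Pivot on row 1; the z-row RHS becomes 5 − (-6)·(5/3) = 15.
Next entering variable (most negative z-row entry -4): x_2.
Ratio test on column x_2 — row 1: (5/3)/(1/3) = 5; row 2: (50/3)/(1/3) = 50. Minimum is 5 at row 1 (x_1 leaves); pivot element 1/3.
After the second pivot the z-row RHS is 15 − (-4)·5 = 35.

35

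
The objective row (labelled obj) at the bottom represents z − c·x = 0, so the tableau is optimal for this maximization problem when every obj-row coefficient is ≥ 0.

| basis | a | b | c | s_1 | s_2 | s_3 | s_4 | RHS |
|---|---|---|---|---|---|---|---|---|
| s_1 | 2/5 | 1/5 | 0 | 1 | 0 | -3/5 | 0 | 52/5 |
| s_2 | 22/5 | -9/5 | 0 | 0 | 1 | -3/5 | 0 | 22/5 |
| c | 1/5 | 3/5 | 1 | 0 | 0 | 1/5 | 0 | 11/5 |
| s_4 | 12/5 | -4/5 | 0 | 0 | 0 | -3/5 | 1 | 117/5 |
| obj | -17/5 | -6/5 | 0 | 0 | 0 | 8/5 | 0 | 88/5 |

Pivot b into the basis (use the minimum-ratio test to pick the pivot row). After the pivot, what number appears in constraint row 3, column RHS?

Ratio test on column b — row 1: (52/5)/(1/5) = 52; row 2: entry -9/5 ≤ 0; row 3: (11/5)/(3/5) = 11/3; row 4: entry -4/5 ≤ 0. Minimum is 11/3 at row 3 (c leaves); pivot element 3/5.
Divide row 3 by 3/5; eliminate column b from the other rows.
In the new row 3, the RHS entry is the old entry divided by the pivot: (11/5)/(3/5) = 11/3.

11/3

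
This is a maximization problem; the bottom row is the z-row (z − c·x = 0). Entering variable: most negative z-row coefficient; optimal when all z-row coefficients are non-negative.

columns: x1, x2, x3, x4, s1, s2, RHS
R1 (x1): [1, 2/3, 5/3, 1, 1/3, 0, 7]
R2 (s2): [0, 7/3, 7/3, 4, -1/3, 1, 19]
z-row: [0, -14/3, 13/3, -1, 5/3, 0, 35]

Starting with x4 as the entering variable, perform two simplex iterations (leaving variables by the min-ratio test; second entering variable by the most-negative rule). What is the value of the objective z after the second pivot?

Ratio test on column x4 — row 1: 7/1 = 7; row 2: 19/4 = 19/4. Minimum is 19/4 at row 2 (s2 leaves); pivot element 4.
Pivot on row 2; the z-row RHS becomes 35 − (-1)·(19/4) = 159/4.
Next entering variable (most negative z-row entry -49/12): x2.
Ratio test on column x2 — row 1: (9/4)/(1/12) = 27; row 2: (19/4)/(7/12) = 57/7. Minimum is 57/7 at row 2 (x4 leaves); pivot element 7/12.
After the second pivot the z-row RHS is 159/4 − (-49/12)·(57/7) = 73.

73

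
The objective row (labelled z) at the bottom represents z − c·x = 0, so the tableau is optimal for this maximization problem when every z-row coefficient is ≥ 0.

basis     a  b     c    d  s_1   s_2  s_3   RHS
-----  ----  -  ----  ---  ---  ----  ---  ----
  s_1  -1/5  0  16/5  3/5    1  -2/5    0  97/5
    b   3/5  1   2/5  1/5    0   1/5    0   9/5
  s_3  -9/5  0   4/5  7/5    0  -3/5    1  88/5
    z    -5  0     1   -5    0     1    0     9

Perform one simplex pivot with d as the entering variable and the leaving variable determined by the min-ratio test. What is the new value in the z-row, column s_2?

6

Ratio test on column d — row 1: (97/5)/(3/5) = 97/3; row 2: (9/5)/(1/5) = 9; row 3: (88/5)/(7/5) = 88/7. Minimum is 9 at row 2 (b leaves); pivot element 1/5.
Divide row 2 by 1/5; eliminate column d from the other rows.
z-row update in column s_2: 1 − (-5)·1 = 6.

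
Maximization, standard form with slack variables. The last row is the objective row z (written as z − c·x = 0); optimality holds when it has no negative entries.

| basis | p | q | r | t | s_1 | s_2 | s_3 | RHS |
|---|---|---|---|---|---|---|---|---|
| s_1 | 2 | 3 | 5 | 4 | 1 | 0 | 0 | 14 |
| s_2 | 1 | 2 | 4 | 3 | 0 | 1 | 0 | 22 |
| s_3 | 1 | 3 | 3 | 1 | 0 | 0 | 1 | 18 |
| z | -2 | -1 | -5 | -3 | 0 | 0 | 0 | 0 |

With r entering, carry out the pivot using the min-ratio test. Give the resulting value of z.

14

Ratio test on column r — row 1: 14/5 = 14/5; row 2: 22/4 = 11/2; row 3: 18/3 = 6. Minimum is 14/5 at row 1 (s_1 leaves); pivot element 5.
Pivot on row 1; the z-row RHS becomes 0 − (-5)·(14/5) = 14.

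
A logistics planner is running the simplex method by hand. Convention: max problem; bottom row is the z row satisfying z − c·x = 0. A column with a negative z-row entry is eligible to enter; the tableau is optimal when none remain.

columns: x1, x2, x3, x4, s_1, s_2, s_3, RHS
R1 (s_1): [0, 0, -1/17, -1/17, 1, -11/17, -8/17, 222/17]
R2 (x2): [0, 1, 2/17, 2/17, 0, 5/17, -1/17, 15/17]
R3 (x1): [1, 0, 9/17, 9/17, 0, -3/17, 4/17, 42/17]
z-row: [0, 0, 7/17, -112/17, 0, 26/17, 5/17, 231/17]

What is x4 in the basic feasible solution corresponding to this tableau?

x4 is not in the basis, so in the current basic feasible solution x4 = 0.

0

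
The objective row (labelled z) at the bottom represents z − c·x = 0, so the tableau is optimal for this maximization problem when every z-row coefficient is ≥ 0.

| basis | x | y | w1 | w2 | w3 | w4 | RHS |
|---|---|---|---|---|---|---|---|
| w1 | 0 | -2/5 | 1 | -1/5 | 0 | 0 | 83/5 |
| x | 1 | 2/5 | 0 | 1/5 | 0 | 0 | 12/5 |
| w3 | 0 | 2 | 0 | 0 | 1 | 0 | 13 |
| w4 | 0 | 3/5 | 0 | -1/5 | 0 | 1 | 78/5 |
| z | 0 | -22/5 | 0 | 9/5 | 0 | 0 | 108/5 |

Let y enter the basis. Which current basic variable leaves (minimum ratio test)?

Column y entries and ratios — w1: -2/5 ≤ 0, skip; x: (12/5)/(2/5) = 6; w3: 13/2 = 13/2; w4: (78/5)/(3/5) = 26.
Smallest ratio is 6 in the row of x, so x leaves.

x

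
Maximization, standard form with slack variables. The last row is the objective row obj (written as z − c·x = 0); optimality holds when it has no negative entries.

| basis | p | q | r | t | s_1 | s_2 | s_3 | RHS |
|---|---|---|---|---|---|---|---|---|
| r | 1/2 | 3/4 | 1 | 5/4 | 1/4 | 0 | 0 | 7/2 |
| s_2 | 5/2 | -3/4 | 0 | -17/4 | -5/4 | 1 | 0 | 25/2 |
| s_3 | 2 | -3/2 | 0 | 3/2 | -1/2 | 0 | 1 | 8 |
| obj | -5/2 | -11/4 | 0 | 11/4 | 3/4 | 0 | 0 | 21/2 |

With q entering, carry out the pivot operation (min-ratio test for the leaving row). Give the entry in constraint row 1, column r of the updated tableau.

Ratio test on column q — row 1: (7/2)/(3/4) = 14/3; row 2: entry -3/4 ≤ 0; row 3: entry -3/2 ≤ 0. Minimum is 14/3 at row 1 (r leaves); pivot element 3/4.
Divide row 1 by 3/4; eliminate column q from the other rows.
In the new row 1, the r entry is the old entry divided by the pivot: 1/(3/4) = 4/3.

4/3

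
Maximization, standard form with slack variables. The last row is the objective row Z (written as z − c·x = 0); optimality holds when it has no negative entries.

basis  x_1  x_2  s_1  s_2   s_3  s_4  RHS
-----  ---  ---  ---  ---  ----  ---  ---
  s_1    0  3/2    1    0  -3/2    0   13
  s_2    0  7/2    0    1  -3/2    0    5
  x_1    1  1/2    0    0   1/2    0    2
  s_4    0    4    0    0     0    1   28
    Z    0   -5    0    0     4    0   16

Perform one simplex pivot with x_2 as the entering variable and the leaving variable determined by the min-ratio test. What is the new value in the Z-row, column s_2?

Ratio test on column x_2 — row 1: 13/(3/2) = 26/3; row 2: 5/(7/2) = 10/7; row 3: 2/(1/2) = 4; row 4: 28/4 = 7. Minimum is 10/7 at row 2 (s_2 leaves); pivot element 7/2.
Divide row 2 by 7/2; eliminate column x_2 from the other rows.
Z-row update in column s_2: 0 − (-5)·(2/7) = 10/7.

10/7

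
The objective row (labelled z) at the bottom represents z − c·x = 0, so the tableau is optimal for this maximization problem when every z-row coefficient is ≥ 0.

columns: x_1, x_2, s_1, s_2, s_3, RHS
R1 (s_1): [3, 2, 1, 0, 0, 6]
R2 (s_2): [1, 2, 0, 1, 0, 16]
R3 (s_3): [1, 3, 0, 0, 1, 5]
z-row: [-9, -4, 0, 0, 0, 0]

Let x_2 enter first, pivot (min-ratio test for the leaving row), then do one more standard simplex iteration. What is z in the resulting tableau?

108/7

Ratio test on column x_2 — row 1: 6/2 = 3; row 2: 16/2 = 8; row 3: 5/3 = 5/3. Minimum is 5/3 at row 3 (s_3 leaves); pivot element 3.
Pivot on row 3; the z-row RHS becomes 0 − (-4)·(5/3) = 20/3.
Next entering variable (most negative z-row entry -23/3): x_1.
Ratio test on column x_1 — row 1: (8/3)/(7/3) = 8/7; row 2: (38/3)/(1/3) = 38; row 3: (5/3)/(1/3) = 5. Minimum is 8/7 at row 1 (s_1 leaves); pivot element 7/3.
After the second pivot the z-row RHS is 20/3 − (-23/3)·(8/7) = 108/7.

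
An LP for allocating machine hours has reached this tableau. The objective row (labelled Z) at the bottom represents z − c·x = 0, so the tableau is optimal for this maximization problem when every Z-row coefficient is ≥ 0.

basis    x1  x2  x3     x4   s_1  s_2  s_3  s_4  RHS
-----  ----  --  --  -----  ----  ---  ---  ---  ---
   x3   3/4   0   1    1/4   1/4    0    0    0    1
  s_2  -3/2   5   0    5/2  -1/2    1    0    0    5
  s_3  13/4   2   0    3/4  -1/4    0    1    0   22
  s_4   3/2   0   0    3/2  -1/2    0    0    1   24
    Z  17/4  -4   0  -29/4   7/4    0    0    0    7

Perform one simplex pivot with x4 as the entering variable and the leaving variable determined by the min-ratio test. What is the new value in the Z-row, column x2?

21/2

Ratio test on column x4 — row 1: 1/(1/4) = 4; row 2: 5/(5/2) = 2; row 3: 22/(3/4) = 88/3; row 4: 24/(3/2) = 16. Minimum is 2 at row 2 (s_2 leaves); pivot element 5/2.
Divide row 2 by 5/2; eliminate column x4 from the other rows.
Z-row update in column x2: -4 − (-29/4)·2 = 21/2.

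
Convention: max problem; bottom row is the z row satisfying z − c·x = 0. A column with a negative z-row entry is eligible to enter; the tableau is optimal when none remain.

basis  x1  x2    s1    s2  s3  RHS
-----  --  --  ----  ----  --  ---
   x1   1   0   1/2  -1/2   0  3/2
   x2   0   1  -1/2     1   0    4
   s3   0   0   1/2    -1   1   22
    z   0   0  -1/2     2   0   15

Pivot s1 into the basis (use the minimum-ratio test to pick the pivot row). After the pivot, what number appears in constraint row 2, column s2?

Ratio test on column s1 — row 1: (3/2)/(1/2) = 3; row 2: entry -1/2 ≤ 0; row 3: 22/(1/2) = 44. Minimum is 3 at row 1 (x1 leaves); pivot element 1/2.
Divide row 1 by 1/2; eliminate column s1 from the other rows.
Row 2 update in column s2: 1 − (-1/2)·(-1) = 1/2.

1/2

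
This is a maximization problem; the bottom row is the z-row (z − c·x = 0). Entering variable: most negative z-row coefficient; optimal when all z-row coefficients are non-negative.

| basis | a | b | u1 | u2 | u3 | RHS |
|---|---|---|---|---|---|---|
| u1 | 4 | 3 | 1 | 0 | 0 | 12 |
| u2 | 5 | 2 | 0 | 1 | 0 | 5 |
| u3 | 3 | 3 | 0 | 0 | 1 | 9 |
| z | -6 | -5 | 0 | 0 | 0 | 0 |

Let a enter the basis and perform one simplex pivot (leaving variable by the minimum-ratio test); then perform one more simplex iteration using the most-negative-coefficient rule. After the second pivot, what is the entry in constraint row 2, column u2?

1/2

Ratio test on column a — row 1: 12/4 = 3; row 2: 5/5 = 1; row 3: 9/3 = 3. Minimum is 1 at row 2 (u2 leaves); pivot element 5.
Divide row 2 by 5; eliminate column a from the other rows.
Second iteration: most negative z-row entry is -13/5 in column b, so b enters.
Ratio test on column b — row 1: 8/(7/5) = 40/7; row 2: 1/(2/5) = 5/2; row 3: 6/(9/5) = 10/3. Minimum is 5/2 at row 2 (a leaves); pivot element 2/5.
Divide row 2 by 2/5; eliminate column b from the other rows.
After both pivots, the entry at constraint row 2, column u2 is 1/2.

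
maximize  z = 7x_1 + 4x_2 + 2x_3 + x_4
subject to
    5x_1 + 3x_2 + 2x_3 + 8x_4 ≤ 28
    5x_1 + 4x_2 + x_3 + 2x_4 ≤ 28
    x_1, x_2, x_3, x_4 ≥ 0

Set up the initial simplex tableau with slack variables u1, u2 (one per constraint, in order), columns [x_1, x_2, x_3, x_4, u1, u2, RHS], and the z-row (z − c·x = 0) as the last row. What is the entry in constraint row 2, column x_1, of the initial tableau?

5

Constraint 2 has coefficient 5 on x_1.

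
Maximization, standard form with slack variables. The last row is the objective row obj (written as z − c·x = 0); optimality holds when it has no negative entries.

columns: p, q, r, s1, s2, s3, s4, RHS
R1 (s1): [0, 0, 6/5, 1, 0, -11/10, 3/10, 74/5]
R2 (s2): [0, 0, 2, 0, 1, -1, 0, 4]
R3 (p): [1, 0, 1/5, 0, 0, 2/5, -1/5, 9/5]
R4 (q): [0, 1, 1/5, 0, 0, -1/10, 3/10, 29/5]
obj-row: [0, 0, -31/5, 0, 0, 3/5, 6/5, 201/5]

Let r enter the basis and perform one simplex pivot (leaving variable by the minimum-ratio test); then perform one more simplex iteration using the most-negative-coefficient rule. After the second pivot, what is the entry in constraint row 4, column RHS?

Ratio test on column r — row 1: (74/5)/(6/5) = 37/3; row 2: 4/2 = 2; row 3: (9/5)/(1/5) = 9; row 4: (29/5)/(1/5) = 29. Minimum is 2 at row 2 (s2 leaves); pivot element 2.
Divide row 2 by 2; eliminate column r from the other rows.
Second iteration: most negative obj-row entry is -5/2 in column s3, so s3 enters.
Ratio test on column s3 — row 1: entry -1/2 ≤ 0; row 2: entry -1/2 ≤ 0; row 3: (7/5)/(1/2) = 14/5; row 4: entry 0 ≤ 0. Minimum is 14/5 at row 3 (p leaves); pivot element 1/2.
Divide row 3 by 1/2; eliminate column s3 from the other rows.
After both pivots, the entry at constraint row 4, column RHS is 27/5.

27/5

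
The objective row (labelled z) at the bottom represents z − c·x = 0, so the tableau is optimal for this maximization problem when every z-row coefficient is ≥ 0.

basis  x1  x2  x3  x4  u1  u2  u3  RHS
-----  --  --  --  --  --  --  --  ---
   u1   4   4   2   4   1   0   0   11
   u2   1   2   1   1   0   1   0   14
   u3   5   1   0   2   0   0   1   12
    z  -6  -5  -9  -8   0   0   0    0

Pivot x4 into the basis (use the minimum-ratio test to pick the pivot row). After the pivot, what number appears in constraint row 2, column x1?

0

Ratio test on column x4 — row 1: 11/4 = 11/4; row 2: 14/1 = 14; row 3: 12/2 = 6. Minimum is 11/4 at row 1 (u1 leaves); pivot element 4.
Divide row 1 by 4; eliminate column x4 from the other rows.
Row 2 update in column x1: 1 − 1·1 = 0.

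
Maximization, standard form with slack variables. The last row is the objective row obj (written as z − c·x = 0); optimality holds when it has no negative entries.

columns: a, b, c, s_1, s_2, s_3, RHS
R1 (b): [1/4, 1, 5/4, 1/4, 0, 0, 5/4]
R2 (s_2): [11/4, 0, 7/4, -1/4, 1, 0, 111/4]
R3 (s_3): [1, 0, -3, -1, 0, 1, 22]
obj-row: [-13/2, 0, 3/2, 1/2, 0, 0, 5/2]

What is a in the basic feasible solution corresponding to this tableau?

a is not in the basis, so in the current basic feasible solution a = 0.

0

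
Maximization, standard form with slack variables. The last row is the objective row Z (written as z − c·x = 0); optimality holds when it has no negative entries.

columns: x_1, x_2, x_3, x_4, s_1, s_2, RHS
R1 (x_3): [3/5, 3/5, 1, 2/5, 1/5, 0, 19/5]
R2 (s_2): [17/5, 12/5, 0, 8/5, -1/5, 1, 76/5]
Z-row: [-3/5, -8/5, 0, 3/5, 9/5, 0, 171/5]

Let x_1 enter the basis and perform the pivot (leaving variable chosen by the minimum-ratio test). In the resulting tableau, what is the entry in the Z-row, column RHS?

Ratio test on column x_1 — row 1: (19/5)/(3/5) = 19/3; row 2: (76/5)/(17/5) = 76/17. Minimum is 76/17 at row 2 (s_2 leaves); pivot element 17/5.
Divide row 2 by 17/5; eliminate column x_1 from the other rows.
Z-row update in column RHS: 171/5 − (-3/5)·(76/17) = 627/17.

627/17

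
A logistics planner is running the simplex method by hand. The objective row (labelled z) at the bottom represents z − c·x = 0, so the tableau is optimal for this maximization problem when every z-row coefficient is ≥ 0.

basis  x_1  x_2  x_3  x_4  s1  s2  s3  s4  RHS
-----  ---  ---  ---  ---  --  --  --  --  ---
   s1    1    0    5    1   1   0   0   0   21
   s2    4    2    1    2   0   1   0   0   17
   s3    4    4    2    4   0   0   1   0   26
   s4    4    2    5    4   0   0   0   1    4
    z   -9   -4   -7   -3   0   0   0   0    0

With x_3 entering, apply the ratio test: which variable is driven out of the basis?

Column x_3 entries and ratios — s1: 21/5 = 21/5; s2: 17/1 = 17; s3: 26/2 = 13; s4: 4/5 = 4/5.
Smallest ratio is 4/5 in the row of s4, so s4 leaves.

s4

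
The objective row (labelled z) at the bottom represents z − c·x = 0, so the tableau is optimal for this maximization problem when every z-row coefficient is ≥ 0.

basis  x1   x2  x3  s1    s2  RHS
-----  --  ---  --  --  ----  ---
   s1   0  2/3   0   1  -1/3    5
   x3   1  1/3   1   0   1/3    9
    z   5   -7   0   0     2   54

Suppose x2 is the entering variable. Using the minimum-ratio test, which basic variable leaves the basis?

s1

Column x2 entries and ratios — s1: 5/(2/3) = 15/2; x3: 9/(1/3) = 27.
Smallest ratio is 15/2 in the row of s1, so s1 leaves.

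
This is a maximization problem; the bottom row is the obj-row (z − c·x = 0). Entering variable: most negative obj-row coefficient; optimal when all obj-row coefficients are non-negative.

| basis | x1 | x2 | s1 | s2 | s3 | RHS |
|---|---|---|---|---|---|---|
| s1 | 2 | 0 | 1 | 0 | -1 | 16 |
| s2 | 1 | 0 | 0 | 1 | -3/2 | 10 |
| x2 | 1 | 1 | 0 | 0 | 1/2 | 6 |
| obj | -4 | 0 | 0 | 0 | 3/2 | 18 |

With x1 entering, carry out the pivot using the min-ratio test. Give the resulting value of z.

Ratio test on column x1 — row 1: 16/2 = 8; row 2: 10/1 = 10; row 3: 6/1 = 6. Minimum is 6 at row 3 (x2 leaves); pivot element 1.
Pivot on row 3; the obj-row RHS becomes 18 − (-4)·6 = 42.

42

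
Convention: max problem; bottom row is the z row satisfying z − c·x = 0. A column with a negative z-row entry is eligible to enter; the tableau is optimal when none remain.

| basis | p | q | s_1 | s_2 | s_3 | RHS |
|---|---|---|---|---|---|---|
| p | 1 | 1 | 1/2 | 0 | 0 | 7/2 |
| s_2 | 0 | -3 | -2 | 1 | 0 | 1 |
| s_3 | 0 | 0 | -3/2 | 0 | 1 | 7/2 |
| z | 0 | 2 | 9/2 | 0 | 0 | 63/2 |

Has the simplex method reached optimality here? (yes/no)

Every z-row coefficient is ≥ 0, so the tableau is optimal.

yes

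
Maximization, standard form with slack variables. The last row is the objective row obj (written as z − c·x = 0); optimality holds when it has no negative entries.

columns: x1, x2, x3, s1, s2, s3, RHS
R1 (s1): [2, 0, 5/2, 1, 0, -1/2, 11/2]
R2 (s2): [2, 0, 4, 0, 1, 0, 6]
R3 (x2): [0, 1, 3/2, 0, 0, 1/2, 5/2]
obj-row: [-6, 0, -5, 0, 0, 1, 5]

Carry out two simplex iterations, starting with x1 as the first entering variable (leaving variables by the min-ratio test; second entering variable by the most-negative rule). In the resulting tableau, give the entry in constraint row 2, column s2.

2

Ratio test on column x1 — row 1: (11/2)/2 = 11/4; row 2: 6/2 = 3; row 3: entry 0 ≤ 0. Minimum is 11/4 at row 1 (s1 leaves); pivot element 2.
Divide row 1 by 2; eliminate column x1 from the other rows.
Second iteration: most negative obj-row entry is -1/2 in column s3, so s3 enters.
Ratio test on column s3 — row 1: entry -1/4 ≤ 0; row 2: (1/2)/(1/2) = 1; row 3: (5/2)/(1/2) = 5. Minimum is 1 at row 2 (s2 leaves); pivot element 1/2.
Divide row 2 by 1/2; eliminate column s3 from the other rows.
After both pivots, the entry at constraint row 2, column s2 is 2.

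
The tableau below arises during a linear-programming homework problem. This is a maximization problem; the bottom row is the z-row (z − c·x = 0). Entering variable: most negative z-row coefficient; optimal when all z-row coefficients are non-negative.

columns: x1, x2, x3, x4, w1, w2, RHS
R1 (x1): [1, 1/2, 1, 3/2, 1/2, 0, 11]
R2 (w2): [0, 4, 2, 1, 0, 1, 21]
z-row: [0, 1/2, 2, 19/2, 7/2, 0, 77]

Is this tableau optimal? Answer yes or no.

Every z-row coefficient is ≥ 0, so the tableau is optimal.

yes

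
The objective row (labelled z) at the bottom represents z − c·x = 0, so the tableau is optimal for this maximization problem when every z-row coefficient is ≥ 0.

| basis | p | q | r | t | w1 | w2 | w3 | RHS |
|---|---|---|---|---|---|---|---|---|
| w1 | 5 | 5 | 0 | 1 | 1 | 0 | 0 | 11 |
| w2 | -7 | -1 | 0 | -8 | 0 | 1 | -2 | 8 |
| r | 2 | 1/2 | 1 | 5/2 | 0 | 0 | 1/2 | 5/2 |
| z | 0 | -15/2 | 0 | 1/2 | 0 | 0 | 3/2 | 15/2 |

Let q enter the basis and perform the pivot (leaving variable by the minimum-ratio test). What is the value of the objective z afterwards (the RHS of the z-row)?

Ratio test on column q — row 1: 11/5 = 11/5; row 2: entry -1 ≤ 0; row 3: (5/2)/(1/2) = 5. Minimum is 11/5 at row 1 (w1 leaves); pivot element 5.
Pivot on row 1; the z-row RHS becomes 15/2 − (-15/2)·(11/5) = 24.

24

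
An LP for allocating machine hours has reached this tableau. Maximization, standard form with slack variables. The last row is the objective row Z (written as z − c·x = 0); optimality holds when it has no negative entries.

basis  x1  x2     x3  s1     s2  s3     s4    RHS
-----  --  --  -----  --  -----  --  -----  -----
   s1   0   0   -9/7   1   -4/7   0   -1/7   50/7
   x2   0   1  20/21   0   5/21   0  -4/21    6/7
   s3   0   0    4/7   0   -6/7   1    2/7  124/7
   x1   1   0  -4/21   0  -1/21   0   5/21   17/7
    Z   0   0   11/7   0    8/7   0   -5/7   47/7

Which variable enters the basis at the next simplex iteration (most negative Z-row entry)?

s4

Negative Z-row entries: s4: -5/7.
The most negative is -5/7 in column s4, so s4 enters.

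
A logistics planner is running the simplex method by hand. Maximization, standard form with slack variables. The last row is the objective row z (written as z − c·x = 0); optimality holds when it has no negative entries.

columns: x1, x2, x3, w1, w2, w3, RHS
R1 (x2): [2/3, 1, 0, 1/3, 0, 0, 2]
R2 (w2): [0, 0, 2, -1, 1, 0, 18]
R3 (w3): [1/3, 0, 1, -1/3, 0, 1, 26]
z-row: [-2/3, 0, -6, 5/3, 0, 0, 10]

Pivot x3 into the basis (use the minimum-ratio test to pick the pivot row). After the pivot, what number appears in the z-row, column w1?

-4/3

Ratio test on column x3 — row 1: entry 0 ≤ 0; row 2: 18/2 = 9; row 3: 26/1 = 26. Minimum is 9 at row 2 (w2 leaves); pivot element 2.
Divide row 2 by 2; eliminate column x3 from the other rows.
z-row update in column w1: 5/3 − (-6)·(-1/2) = -4/3.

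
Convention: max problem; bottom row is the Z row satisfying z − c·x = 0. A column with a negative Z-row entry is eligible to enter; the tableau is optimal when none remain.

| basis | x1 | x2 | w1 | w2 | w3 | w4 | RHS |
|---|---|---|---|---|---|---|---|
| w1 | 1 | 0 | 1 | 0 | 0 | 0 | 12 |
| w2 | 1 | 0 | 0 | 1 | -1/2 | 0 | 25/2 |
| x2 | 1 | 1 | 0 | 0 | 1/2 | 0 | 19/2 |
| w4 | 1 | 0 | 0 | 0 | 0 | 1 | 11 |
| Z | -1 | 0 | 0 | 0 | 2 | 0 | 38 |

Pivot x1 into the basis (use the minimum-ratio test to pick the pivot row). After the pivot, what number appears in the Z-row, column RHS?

Ratio test on column x1 — row 1: 12/1 = 12; row 2: (25/2)/1 = 25/2; row 3: (19/2)/1 = 19/2; row 4: 11/1 = 11. Minimum is 19/2 at row 3 (x2 leaves); pivot element 1.
Divide row 3 by 1; eliminate column x1 from the other rows.
Z-row update in column RHS: 38 − (-1)·(19/2) = 95/2.

95/2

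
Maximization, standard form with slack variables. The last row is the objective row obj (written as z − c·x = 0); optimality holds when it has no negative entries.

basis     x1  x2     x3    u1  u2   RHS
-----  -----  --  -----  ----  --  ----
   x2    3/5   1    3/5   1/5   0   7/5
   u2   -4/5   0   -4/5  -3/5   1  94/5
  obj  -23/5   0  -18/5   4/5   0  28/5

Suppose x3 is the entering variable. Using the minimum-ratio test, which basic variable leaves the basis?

Column x3 entries and ratios — x2: (7/5)/(3/5) = 7/3; u2: -4/5 ≤ 0, skip.
Smallest ratio is 7/3 in the row of x2, so x2 leaves.

x2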